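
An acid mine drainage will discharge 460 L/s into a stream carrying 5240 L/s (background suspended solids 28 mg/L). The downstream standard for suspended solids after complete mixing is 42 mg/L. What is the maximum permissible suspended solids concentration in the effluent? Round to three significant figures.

At the limit, (Qr·Cr + Qe·Cₑ)/(Qr + Qe) = 42:
Cₑ = (5700·42 − 5240·28.00) / 460.0 = 201.5 mg/L.

201 mg/L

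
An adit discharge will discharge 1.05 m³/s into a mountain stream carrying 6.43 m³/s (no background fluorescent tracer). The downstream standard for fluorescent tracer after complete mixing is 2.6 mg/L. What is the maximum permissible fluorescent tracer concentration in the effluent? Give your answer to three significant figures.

18.5 mg/L

At the limit, (Qr·Cr + Qe·Cₑ)/(Qr + Qe) = 2.6:
Cₑ = (7.480·2.6 − 6.430·0) / 1.050 = 18.52 mg/L.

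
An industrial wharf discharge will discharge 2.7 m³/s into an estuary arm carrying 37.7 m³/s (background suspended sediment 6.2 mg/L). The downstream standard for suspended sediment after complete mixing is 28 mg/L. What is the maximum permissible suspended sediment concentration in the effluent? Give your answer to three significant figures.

At the limit, (Qr·Cr + Qe·Cₑ)/(Qr + Qe) = 28:
Cₑ = (40.40·28 − 37.70·6.200) / 2.700 = 332.4 mg/L.

332 mg/L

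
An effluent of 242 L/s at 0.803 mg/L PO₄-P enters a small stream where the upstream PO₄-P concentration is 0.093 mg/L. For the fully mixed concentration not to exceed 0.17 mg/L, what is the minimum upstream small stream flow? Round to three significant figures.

Set C_mix = 0.17: (Q·0.09300 + 242.0·0.8030) / (Q + 242.0) = 0.17
→ Q = 242.0·(0.8030 − 0.17)/(0.17 − 0.09300) = 1989 L/s.

1990 L/s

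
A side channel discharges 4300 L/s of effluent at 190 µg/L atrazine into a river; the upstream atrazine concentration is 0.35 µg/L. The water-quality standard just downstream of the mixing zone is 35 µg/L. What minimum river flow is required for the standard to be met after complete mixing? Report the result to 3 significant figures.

Set C_mix = 35: (Q·0.3500 + 4300·190.0) / (Q + 4300) = 35
→ Q = 4300·(190.0 − 35)/(35 − 0.3500) = 19240 L/s.

19200 L/s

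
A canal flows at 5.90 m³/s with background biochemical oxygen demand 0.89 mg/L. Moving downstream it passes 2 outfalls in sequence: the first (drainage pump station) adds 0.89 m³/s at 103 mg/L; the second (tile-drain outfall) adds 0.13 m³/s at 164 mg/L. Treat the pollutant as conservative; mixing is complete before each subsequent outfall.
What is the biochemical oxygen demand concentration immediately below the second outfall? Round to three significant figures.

17.1 mg/L

Below outfall 1: Q → 6.790 m³/s, C = (5.900·0.8900 + 0.8900·103.0)/6.790 = 14.27 mg/L.
Below outfall 2: Q → 6.920 m³/s, C = (6.790·14.27 + 0.1300·164.0)/6.920 = 17.09 mg/L.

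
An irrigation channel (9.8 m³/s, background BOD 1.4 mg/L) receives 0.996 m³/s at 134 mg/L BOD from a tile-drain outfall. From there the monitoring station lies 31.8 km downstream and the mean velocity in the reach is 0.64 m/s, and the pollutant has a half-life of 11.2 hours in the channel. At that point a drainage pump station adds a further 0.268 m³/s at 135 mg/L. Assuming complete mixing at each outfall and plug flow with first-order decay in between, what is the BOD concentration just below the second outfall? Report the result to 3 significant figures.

Flow-weighted average: C = (9.800·1.400 + 0.9960·134.0) / 10.80 = 147.2/10.80 = 13.63 mg/L; combined flow 10.80 m³/s.
Travel time t = 31.8·1000 / 0.64 = 49690 s = 13.80 h.
Half-life 11.2 h → k = ln 2 / 11.2 = 0.06189 h⁻¹ = 1.485 d⁻¹.
Decay over the reach: 13.63·exp(−kt) = 13.63·0.4256 = 5.803 mg/L.
Second outfall: C = (10.80·5.803 + 0.2680·135.0)/11.06 = 8.932 mg/L.

8.93 mg/L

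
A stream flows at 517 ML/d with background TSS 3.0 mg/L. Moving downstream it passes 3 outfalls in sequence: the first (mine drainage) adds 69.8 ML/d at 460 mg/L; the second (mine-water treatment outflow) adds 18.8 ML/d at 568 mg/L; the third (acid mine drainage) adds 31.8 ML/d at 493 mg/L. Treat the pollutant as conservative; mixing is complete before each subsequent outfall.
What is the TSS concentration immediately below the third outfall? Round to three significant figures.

After outfall 1: Q = 517.0 + 69.80 = 586.8 ML/d; C = (517.0·3.000 + 69.80·460.0)/586.8 = 57.36 mg/L.
After outfall 2: Q = 586.8 + 18.80 = 605.6 ML/d; C = (586.8·57.36 + 18.80·568.0)/605.6 = 73.21 mg/L.
After outfall 3: Q = 605.6 + 31.80 = 637.4 ML/d; C = (605.6·73.21 + 31.80·493.0)/637.4 = 94.16 mg/L.

94.2 mg/L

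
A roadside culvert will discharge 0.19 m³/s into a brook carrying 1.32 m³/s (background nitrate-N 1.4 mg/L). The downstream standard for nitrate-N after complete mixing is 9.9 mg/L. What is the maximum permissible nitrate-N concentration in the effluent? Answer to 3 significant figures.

69.0 mg/L

At the limit, (Qr·Cr + Qe·Cₑ)/(Qr + Qe) = 9.9:
Cₑ = (1.510·9.9 − 1.320·1.400) / 0.1900 = 68.95 mg/L.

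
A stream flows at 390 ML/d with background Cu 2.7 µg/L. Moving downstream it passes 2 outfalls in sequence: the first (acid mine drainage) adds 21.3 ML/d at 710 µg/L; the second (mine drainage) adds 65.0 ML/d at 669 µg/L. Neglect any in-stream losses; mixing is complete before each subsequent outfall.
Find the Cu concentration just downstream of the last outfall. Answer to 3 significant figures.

After outfall 1: Q = 390.0 + 21.30 = 411.3 ML/d; C = (390.0·2.700 + 21.30·710.0)/411.3 = 39.33 µg/L.
After outfall 2: Q = 411.3 + 65.00 = 476.3 ML/d; C = (411.3·39.33 + 65.00·669.0)/476.3 = 125.3 µg/L.

125 µg/L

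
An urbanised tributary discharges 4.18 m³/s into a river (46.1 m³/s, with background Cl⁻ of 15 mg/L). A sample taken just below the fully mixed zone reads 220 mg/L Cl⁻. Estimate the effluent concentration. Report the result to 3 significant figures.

Mass balance: 46.10·15.00 + 4.180·Cₑ = 50.28·220.0
→ Cₑ = (50.28·220.0 − 46.10·15.00) / 4.180 = 2481 mg/L.

2480 mg/L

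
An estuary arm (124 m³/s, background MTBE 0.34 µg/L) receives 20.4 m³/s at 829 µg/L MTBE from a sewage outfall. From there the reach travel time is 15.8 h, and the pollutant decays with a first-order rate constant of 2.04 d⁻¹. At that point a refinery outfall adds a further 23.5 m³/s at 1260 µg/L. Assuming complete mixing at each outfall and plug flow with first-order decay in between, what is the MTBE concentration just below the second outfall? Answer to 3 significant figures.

203 µg/L

Mass balance: C = (124.0·0.3400 + 20.40·829.0) / 144.4 = 16950/144.4 = 117.4 µg/L; combined flow 144.4 m³/s.
First-order decay: C = 117.4·exp(−k·t) = 117.4·0.2611 = 30.65 µg/L.
Second outfall: C = (144.4·30.65 + 23.50·1260)/167.9 = 202.7 µg/L.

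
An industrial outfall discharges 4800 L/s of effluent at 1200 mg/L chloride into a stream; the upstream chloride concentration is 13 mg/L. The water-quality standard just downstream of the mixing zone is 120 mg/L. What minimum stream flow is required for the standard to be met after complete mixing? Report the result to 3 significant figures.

48400 L/s

Set C_mix = 120: (Q·13.00 + 4800·1200) / (Q + 4800) = 120
→ Q = 4800·(1200 − 120)/(120 − 13.00) = 48450 L/s.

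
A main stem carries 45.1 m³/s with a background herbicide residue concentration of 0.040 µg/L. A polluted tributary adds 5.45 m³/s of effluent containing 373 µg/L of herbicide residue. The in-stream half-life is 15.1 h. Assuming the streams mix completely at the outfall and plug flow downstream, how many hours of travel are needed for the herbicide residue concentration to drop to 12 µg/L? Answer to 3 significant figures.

26.4 h

After mixing, C = (45.10·0.04000 + 5.450·373.0) / 50.55 = 2035/50.55 = 40.25 µg/L.
Half-life 15.1 h → k = ln 2 / 15.1 = 0.04590 h⁻¹ = 1.102 d⁻¹.
40.25·exp(−k·t) = 12 → t = ln(40.25/12)/k = 94910 s = 26.36 h.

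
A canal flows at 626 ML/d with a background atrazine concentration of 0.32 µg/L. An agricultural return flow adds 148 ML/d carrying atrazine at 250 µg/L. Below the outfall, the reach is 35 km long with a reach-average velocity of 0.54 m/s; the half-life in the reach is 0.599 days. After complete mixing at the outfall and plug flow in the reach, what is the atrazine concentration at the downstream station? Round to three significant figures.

Flow-weighted average: C = (626.0·0.3200 + 148.0·250.0) / 774.0 = 37200/774.0 = 48.06 µg/L.
Travel time t = 35·1000 / 0.54 = 64810 s = 18.00 h.
Half-life 0.599 d → k = ln 2 / 0.599 = 1.157 d⁻¹.
Applying C = C₀e^(−kt): 48.06 × 0.4198 = 20.17 µg/L.

20.2 µg/L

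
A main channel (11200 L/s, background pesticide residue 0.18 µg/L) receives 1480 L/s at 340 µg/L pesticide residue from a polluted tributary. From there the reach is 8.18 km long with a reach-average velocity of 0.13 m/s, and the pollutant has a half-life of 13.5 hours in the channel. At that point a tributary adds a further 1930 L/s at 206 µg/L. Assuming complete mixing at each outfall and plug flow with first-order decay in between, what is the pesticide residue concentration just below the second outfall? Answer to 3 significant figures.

41.3 µg/L

Conservation of mass: C = (11200·0.1800 + 1480·340.0) / 12680 = 505200/12680 = 39.84 µg/L; combined flow 12680 L/s.
Travel time t = 8.18·1000 / 0.13 = 62920 s = 17.48 h.
Half-life 13.5 h → k = ln 2 / 13.5 = 0.05134 h⁻¹ = 1.232 d⁻¹.
First-order decay: C = 39.84·exp(−k·t) = 39.84·0.4076 = 16.24 µg/L.
At the second outfall, C = (12680·16.24 + 1930·206.0) / (12680 + 1930) = 41.31 µg/L.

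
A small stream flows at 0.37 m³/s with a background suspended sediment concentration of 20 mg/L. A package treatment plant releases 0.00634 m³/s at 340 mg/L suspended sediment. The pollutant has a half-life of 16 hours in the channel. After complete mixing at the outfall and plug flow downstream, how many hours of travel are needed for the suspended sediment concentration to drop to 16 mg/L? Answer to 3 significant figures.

Flow-weighted average: C = (0.3700·20.00 + 0.006340·340.0) / 0.3763 = 9.556/0.3763 = 25.39 mg/L.
Half-life 16 h → k = ln 2 / 16 = 0.04332 h⁻¹ = 1.040 d⁻¹.
25.39·exp(−k·t) = 16 → t = ln(25.39/16)/k = 38380 s = 10.66 h.

10.7 h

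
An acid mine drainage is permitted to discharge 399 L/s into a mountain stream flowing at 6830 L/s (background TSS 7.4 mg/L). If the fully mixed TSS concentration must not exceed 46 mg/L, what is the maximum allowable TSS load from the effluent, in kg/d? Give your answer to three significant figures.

Mass balance at the limit: 6830·7.400 + 399.0·Cₑ = 7229·46 → Cₑ = 706.7 mg/L.
399.0 L/s = 0.3990 m³/s. Load = 0.3990 m³/s × 706.7 g/m³ × 86 400 s/d = 24360 kg/d.

24400 kg/d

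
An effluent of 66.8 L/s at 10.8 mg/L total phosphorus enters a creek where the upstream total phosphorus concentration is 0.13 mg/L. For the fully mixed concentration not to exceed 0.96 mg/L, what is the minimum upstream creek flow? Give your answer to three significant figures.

Set C_mix = 0.96: (Q·0.1300 + 66.80·10.80) / (Q + 66.80) = 0.96
→ Q = 66.80·(10.80 − 0.96)/(0.96 − 0.1300) = 791.9 L/s.

792 L/s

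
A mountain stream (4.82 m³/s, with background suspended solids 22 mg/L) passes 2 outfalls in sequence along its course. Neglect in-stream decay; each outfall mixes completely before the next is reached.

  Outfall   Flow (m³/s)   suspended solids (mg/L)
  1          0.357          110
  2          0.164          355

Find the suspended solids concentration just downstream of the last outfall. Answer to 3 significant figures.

Below outfall 1: Q → 5.177 m³/s, C = (4.820·22.00 + 0.3570·110.0)/5.177 = 28.07 mg/L.
Below outfall 2: Q → 5.341 m³/s, C = (5.177·28.07 + 0.1640·355.0)/5.341 = 38.11 mg/L.

38.1 mg/L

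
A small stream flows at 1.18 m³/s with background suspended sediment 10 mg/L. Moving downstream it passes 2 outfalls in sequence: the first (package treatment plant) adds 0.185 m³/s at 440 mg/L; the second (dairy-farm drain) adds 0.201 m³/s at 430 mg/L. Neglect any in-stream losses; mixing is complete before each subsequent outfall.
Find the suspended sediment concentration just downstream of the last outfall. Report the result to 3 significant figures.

115 mg/L

Below outfall 1: Q → 1.365 m³/s, C = (1.180·10.00 + 0.1850·440.0)/1.365 = 68.28 mg/L.
Below outfall 2: Q → 1.566 m³/s, C = (1.365·68.28 + 0.2010·430.0)/1.566 = 114.7 mg/L.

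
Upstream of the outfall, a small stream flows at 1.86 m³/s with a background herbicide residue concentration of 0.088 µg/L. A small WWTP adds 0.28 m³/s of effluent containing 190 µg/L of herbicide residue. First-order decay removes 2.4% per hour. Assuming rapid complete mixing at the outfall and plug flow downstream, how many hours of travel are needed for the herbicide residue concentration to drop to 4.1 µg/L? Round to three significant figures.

74.3 h

Conservation of mass: C = (1.860·0.08800 + 0.2800·190.0) / 2.140 = 53.36/2.140 = 24.94 µg/L.
2.4%/h lost → k = −ln(1 − 0.024) = 0.02429 h⁻¹.
24.94·exp(−k·t) = 4.1 → t = ln(24.94/4.1)/k = 267500 s = 74.32 h.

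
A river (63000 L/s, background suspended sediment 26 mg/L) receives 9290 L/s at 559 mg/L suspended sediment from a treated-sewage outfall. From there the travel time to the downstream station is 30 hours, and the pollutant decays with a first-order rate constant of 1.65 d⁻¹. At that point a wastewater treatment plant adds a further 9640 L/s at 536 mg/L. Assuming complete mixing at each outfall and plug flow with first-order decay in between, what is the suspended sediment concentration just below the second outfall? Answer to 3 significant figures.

After mixing, C = (63000·26.00 + 9290·559.0) / 72290 = 6831000/72290 = 94.50 mg/L; combined flow 72290 L/s.
Applying C = C₀e^(−kt): 94.50 × 0.1271 = 12.01 mg/L.
Second outfall: C = (72290·12.01 + 9640·536.0)/81930 = 73.67 mg/L.

73.7 mg/L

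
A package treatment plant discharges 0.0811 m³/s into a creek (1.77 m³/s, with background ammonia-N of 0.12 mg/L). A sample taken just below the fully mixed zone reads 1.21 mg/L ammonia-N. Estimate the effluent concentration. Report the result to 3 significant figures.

Mass balance: 1.770·0.1200 + 0.08110·Cₑ = 1.851·1.210
→ Cₑ = (1.851·1.210 − 1.770·0.1200) / 0.08110 = 25.00 mg/L.

25.0 mg/L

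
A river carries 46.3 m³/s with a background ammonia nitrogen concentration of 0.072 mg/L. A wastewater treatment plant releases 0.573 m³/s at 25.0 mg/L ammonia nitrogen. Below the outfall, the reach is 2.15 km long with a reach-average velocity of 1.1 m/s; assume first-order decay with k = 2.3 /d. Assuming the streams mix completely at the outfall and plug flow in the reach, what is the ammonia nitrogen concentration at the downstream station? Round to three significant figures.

0.358 mg/L

After mixing, C = (46.30·0.07200 + 0.5730·25.00) / 46.87 = 17.66/46.87 = 0.3767 mg/L.
Travel time t = 2.15·1000 / 1.1 = 1955 s = 0.5429 h.
First-order decay: C = 0.3767·exp(−k·t) = 0.3767·0.9493 = 0.3576 mg/L.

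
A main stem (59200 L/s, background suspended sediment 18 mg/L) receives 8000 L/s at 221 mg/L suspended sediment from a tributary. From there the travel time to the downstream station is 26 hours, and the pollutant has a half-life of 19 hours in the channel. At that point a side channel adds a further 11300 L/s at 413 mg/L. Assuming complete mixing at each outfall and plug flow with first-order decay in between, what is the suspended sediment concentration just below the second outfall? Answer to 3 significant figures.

73.4 mg/L

Conservation of mass: C = (59200·18.00 + 8000·221.0) / 67200 = 2834000/67200 = 42.17 mg/L; combined flow 67200 L/s.
Half-life 19 h → k = ln 2 / 19 = 0.03648 h⁻¹ = 0.8756 d⁻¹.
After decay, C = 42.17 × e^(−kt) = 42.17 × 0.3873 = 16.33 mg/L.
At the second outfall, C = (67200·16.33 + 11300·413.0) / (67200 + 11300) = 73.43 mg/L.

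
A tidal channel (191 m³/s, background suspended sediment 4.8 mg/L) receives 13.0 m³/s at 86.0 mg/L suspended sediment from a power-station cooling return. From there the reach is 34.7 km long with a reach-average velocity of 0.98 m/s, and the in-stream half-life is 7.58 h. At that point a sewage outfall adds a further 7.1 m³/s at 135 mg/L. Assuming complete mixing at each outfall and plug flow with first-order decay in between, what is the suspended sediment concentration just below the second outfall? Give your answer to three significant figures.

After mixing, C = (191.0·4.800 + 13.00·86.00) / 204.0 = 2035/204.0 = 9.975 mg/L; combined flow 204.0 m³/s.
Travel time t = 34.7·1000 / 0.98 = 35410 s = 9.836 h.
Half-life 7.58 h → k = ln 2 / 7.58 = 0.09144 h⁻¹ = 2.195 d⁻¹.
After decay, C = 9.975 × e^(−kt) = 9.975 × 0.4068 = 4.058 mg/L.
At the second outfall, C = (204.0·4.058 + 7.100·135.0) / (204.0 + 7.100) = 8.462 mg/L.

8.46 mg/L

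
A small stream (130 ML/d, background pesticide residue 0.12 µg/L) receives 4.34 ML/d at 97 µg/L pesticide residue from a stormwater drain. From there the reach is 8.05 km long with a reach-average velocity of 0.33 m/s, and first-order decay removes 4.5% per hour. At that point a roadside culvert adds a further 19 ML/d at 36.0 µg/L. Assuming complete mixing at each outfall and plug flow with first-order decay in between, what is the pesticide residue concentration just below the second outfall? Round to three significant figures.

Conservation of mass: C = (130.0·0.1200 + 4.340·97.00) / 134.3 = 436.6/134.3 = 3.250 µg/L; combined flow 134.3 ML/d.
Travel time t = 8.05·1000 / 0.33 = 24390 s = 6.776 h.
4.5%/h lost → k = −ln(1 − 0.045) = 0.04604 h⁻¹.
First-order decay: C = 3.250·exp(−k·t) = 3.250·0.7320 = 2.379 µg/L.
At the second outfall, C = (134.3·2.379 + 19.00·36.00) / (134.3 + 19.00) = 6.545 µg/L.

6.54 µg/L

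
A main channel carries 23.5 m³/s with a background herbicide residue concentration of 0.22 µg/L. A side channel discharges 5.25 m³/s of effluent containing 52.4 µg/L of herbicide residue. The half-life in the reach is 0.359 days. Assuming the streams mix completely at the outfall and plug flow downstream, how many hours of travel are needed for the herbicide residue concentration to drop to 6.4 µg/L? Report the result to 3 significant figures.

5.23 h

Conservation of mass: C = (23.50·0.2200 + 5.250·52.40) / 28.75 = 280.3/28.75 = 9.749 µg/L.
Half-life 0.359 d → k = ln 2 / 0.359 = 1.931 d⁻¹.
9.749·exp(−k·t) = 6.4 → t = ln(9.749/6.4)/k = 18830 s = 5.231 h.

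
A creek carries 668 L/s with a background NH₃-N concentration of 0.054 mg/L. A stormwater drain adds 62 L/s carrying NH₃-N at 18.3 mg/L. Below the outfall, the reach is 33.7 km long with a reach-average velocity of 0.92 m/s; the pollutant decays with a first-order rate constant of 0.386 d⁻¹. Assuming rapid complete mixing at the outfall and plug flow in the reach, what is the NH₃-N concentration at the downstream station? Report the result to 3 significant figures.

1.36 mg/L

Mass balance: C = (668.0·0.05400 + 62.00·18.30) / 730.0 = 1171/730.0 = 1.604 mg/L.
Travel time t = 33.7·1000 / 0.92 = 36630 s = 10.18 h.
Applying C = C₀e^(−kt): 1.604 × 0.8490 = 1.362 mg/L.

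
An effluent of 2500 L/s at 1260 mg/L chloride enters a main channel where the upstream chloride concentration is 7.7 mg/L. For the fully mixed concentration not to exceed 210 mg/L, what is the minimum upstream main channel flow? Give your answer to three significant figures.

Set C_mix = 210: (Q·7.700 + 2500·1260) / (Q + 2500) = 210
→ Q = 2500·(1260 − 210)/(210 − 7.700) = 12980 L/s.

13000 L/s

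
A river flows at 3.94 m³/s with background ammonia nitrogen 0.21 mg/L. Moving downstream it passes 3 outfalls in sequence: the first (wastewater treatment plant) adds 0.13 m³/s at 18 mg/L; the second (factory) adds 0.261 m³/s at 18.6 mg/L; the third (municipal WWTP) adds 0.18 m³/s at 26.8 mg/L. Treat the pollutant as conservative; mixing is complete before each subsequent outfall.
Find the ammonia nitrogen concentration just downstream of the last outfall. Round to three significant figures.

Below outfall 1: Q → 4.070 m³/s, C = (3.940·0.2100 + 0.1300·18.00)/4.070 = 0.7782 mg/L.
Below outfall 2: Q → 4.331 m³/s, C = (4.070·0.7782 + 0.2610·18.60)/4.331 = 1.852 mg/L.
Below outfall 3: Q → 4.511 m³/s, C = (4.331·1.852 + 0.1800·26.80)/4.511 = 2.848 mg/L.

2.85 mg/L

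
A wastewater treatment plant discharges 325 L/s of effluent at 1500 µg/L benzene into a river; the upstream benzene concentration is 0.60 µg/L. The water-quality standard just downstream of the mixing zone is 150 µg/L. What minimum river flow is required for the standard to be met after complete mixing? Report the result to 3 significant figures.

2940 L/s

Set C_mix = 150: (Q·0.6000 + 325.0·1500) / (Q + 325.0) = 150
→ Q = 325.0·(1500 − 150)/(150 − 0.6000) = 2937 L/s.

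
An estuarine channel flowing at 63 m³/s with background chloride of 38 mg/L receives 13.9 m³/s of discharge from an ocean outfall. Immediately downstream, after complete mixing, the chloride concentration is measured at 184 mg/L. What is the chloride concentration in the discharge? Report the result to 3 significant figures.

Mass balance: 63.00·38.00 + 13.90·Cₑ = 76.90·184.0
→ Cₑ = (76.90·184.0 − 63.00·38.00) / 13.90 = 845.7 mg/L.

846 mg/L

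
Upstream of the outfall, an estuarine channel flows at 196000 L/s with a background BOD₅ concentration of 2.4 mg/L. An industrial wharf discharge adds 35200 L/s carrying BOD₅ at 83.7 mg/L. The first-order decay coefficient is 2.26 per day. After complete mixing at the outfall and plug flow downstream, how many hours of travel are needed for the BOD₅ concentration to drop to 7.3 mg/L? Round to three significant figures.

After mixing, C = (196000·2.400 + 35200·83.70) / 231200 = 3417000/231200 = 14.78 mg/L.
14.78·exp(−k·t) = 7.3 → t = ln(14.78/7.3)/k = 26960 s = 7.489 h.

7.49 h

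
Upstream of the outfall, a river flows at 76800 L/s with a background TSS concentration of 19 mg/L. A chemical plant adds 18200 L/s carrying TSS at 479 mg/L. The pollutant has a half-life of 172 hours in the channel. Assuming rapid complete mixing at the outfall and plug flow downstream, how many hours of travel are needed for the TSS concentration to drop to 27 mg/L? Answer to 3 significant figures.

342 h

After mixing, C = (76800·19.00 + 18200·479.0) / 95000 = 10180000/95000 = 107.1 mg/L.
Half-life 172 h → k = ln 2 / 172 = 0.004030 h⁻¹ = 0.09672 d⁻¹.
107.1·exp(−k·t) = 27 → t = ln(107.1/27)/k = 1231000 s = 342.0 h.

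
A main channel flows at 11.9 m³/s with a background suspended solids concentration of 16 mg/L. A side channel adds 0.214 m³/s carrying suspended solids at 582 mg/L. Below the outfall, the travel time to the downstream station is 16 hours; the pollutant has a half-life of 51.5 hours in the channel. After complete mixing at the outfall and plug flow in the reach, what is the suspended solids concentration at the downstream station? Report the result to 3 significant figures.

21.0 mg/L

Mass balance: C = (11.90·16.00 + 0.2140·582.0) / 12.11 = 314.9/12.11 = 26.00 mg/L.
Half-life 51.5 h → k = ln 2 / 51.5 = 0.01346 h⁻¹ = 0.3230 d⁻¹.
Applying C = C₀e^(−kt): 26.00 × 0.8063 = 20.96 mg/L.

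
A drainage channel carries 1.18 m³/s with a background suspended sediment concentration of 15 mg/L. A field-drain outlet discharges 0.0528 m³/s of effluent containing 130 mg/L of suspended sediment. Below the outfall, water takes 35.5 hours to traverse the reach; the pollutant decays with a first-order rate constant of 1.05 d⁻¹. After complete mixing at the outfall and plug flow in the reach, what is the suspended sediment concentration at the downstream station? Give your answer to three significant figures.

4.22 mg/L

Mass balance: C = (1.180·15.00 + 0.05280·130.0) / 1.233 = 24.56/1.233 = 19.93 mg/L.
First-order decay: C = 19.93·exp(−k·t) = 19.93·0.2116 = 4.216 mg/L.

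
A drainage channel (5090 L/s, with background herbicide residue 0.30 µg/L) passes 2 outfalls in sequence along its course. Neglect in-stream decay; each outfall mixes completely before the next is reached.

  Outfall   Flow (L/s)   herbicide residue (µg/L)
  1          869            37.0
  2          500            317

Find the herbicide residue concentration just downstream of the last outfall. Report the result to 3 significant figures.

Outfall 1: combined Q = 5959 L/s; C = (5090·0.3000 + 869.0·37.00)/5959 = 5.652 µg/L.
Outfall 2: combined Q = 6459 L/s; C = (5959·5.652 + 500.0·317.0)/6459 = 29.75 µg/L.

29.8 µg/L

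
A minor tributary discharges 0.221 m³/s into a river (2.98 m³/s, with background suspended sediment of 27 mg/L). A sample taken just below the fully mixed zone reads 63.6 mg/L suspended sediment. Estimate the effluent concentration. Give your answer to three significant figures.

Mass balance: 2.980·27.00 + 0.2210·Cₑ = 3.201·63.60
→ Cₑ = (3.201·63.60 − 2.980·27.00) / 0.2210 = 557.1 mg/L.

557 mg/L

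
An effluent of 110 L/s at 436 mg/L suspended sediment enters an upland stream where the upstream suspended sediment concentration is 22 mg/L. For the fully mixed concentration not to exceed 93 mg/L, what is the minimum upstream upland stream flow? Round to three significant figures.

531 L/s

Set C_mix = 93: (Q·22.00 + 110.0·436.0) / (Q + 110.0) = 93
→ Q = 110.0·(436.0 − 93)/(93 − 22.00) = 531.4 L/s.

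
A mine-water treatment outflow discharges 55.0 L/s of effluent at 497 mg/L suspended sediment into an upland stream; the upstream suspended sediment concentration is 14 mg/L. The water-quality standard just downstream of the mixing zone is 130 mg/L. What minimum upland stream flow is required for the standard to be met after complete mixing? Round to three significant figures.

Set C_mix = 130: (Q·14.00 + 55.00·497.0) / (Q + 55.00) = 130
→ Q = 55.00·(497.0 − 130)/(130 − 14.00) = 174.0 L/s.

174 L/s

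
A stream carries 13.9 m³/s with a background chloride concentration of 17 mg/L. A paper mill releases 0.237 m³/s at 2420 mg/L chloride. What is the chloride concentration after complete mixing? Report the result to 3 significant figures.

57.3 mg/L

Flow-weighted average: C = (13.90·17.00 + 0.2370·2420) / 14.14 = 809.8/14.14 = 57.29 mg/L.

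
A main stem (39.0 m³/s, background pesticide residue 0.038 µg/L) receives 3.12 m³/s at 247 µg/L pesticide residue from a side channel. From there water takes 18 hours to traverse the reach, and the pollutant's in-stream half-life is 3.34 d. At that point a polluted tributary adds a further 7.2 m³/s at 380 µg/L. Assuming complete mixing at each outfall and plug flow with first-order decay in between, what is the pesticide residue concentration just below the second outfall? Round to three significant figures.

Conservation of mass: C = (39.00·0.03800 + 3.120·247.0) / 42.12 = 772.1/42.12 = 18.33 µg/L; combined flow 42.12 m³/s.
Half-life 3.34 d → k = ln 2 / 3.34 = 0.2075 d⁻¹.
After decay, C = 18.33 × e^(−kt) = 18.33 × 0.8559 = 15.69 µg/L.
Second outfall: C = (42.12·15.69 + 7.200·380.0)/49.32 = 68.87 µg/L.

68.9 µg/L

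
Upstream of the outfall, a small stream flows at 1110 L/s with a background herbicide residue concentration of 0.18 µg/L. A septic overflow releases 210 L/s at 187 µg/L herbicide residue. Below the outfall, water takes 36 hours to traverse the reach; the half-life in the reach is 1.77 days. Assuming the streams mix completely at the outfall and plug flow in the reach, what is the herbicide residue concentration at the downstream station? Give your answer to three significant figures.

Flow-weighted average: C = (1110·0.1800 + 210.0·187.0) / 1320 = 39470/1320 = 29.90 µg/L.
Half-life 1.77 d → k = ln 2 / 1.77 = 0.3916 d⁻¹.
First-order decay: C = 29.90·exp(−k·t) = 29.90·0.5558 = 16.62 µg/L.

16.6 µg/L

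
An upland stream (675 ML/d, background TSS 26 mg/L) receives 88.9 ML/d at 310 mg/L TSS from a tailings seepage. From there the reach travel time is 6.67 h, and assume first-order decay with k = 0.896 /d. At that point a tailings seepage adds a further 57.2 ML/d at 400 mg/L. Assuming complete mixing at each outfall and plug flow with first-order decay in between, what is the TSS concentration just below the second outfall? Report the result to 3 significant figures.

70.7 mg/L

Mass balance: C = (675.0·26.00 + 88.90·310.0) / 763.9 = 45110/763.9 = 59.05 mg/L; combined flow 763.9 ML/d.
Applying C = C₀e^(−kt): 59.05 × 0.7796 = 46.03 mg/L.
Second outfall: C = (763.9·46.03 + 57.20·400.0)/821.1 = 70.69 mg/L.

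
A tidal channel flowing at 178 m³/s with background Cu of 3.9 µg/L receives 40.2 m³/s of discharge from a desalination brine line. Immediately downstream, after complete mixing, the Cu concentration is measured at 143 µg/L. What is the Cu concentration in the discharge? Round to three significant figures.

759 µg/L

Mass balance: 178.0·3.900 + 40.20·Cₑ = 218.2·143.0
→ Cₑ = (218.2·143.0 − 178.0·3.900) / 40.20 = 758.9 µg/L.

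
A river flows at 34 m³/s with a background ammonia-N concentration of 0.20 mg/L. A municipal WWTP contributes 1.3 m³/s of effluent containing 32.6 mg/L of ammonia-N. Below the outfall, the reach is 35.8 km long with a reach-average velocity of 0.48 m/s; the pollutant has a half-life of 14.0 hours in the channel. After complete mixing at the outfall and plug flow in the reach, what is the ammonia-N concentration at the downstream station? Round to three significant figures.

0.500 mg/L

Mass balance: C = (34.00·0.2000 + 1.300·32.60) / 35.30 = 49.18/35.30 = 1.393 mg/L.
Travel time t = 35.8·1000 / 0.48 = 74580 s = 20.72 h.
Half-life 14.0 h → k = ln 2 / 14.0 = 0.04951 h⁻¹ = 1.188 d⁻¹.
After decay, C = 1.393 × e^(−kt) = 1.393 × 0.3585 = 0.4995 mg/L.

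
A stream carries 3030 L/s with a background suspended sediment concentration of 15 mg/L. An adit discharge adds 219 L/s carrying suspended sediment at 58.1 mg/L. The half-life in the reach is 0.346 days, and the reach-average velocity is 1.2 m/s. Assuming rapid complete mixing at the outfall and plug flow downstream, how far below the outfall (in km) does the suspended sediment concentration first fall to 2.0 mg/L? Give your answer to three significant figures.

113 km

After mixing, C = (3030·15.00 + 219.0·58.10) / 3249 = 58170/3249 = 17.91 mg/L.
Half-life 0.346 d → k = ln 2 / 0.346 = 2.003 d⁻¹.
Set 17.91·exp(−k·t) = 2.0 → t = ln(17.91/2.0)/k = 94540 s = 26.26 h.
Distance = v·t = 1.2·94540 = 113400 m = 113.4 km.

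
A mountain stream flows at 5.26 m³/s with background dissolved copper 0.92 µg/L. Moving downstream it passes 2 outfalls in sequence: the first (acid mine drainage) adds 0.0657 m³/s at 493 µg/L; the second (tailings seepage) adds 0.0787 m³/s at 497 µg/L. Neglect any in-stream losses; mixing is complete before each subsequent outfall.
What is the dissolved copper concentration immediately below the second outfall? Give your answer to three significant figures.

Below outfall 1: Q → 5.326 m³/s, C = (5.260·0.9200 + 0.06570·493.0)/5.326 = 6.990 µg/L.
Below outfall 2: Q → 5.404 m³/s, C = (5.326·6.990 + 0.07870·497.0)/5.404 = 14.13 µg/L.

14.1 µg/L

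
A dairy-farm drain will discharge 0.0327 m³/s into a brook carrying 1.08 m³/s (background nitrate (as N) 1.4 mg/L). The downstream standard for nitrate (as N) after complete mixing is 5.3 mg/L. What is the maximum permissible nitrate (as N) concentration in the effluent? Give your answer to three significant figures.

134 mg/L

At the limit, (Qr·Cr + Qe·Cₑ)/(Qr + Qe) = 5.3:
Cₑ = (1.113·5.3 − 1.080·1.400) / 0.03270 = 134.1 mg/L.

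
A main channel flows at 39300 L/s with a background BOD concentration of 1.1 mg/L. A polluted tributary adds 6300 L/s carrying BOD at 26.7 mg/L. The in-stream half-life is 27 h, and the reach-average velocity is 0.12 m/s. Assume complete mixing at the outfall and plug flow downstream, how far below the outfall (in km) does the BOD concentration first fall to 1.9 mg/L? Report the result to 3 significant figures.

Conservation of mass: C = (39300·1.100 + 6300·26.70) / 45600 = 211400/45600 = 4.637 mg/L.
Half-life 27 h → k = ln 2 / 27 = 0.02567 h⁻¹ = 0.6161 d⁻¹.
Set 4.637·exp(−k·t) = 1.9 → t = ln(4.637/1.9)/k = 125100 s = 34.75 h.
Distance = v·t = 0.12·125100 = 15010 m = 15.01 km.

15.0 km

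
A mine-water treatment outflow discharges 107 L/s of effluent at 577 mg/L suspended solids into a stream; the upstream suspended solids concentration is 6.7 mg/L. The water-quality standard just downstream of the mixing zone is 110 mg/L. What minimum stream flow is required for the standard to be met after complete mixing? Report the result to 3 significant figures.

Set C_mix = 110: (Q·6.700 + 107.0·577.0) / (Q + 107.0) = 110
→ Q = 107.0·(577.0 − 110)/(110 − 6.700) = 483.7 L/s.

484 L/s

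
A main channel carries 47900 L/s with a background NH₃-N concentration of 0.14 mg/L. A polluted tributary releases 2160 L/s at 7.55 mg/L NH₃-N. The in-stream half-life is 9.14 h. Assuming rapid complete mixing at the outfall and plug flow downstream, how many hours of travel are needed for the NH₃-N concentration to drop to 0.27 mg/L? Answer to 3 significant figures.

7.02 h

Flow-weighted average: C = (47900·0.1400 + 2160·7.550) / 50060 = 23010/50060 = 0.4597 mg/L.
Half-life 9.14 h → k = ln 2 / 9.14 = 0.07584 h⁻¹ = 1.820 d⁻¹.
0.4597·exp(−k·t) = 0.27 → t = ln(0.4597/0.27)/k = 25260 s = 7.018 h.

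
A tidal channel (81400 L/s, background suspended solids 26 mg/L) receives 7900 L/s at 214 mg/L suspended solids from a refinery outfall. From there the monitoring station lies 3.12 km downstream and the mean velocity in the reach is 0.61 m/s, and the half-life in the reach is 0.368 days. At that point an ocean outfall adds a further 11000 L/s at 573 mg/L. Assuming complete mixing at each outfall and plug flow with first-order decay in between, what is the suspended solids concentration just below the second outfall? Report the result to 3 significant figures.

Conservation of mass: C = (81400·26.00 + 7900·214.0) / 89300 = 3807000/89300 = 42.63 mg/L; combined flow 89300 L/s.
Travel time t = 3.12·1000 / 0.61 = 5115 s = 1.421 h.
Half-life 0.368 d → k = ln 2 / 0.368 = 1.884 d⁻¹.
First-order decay: C = 42.63·exp(−k·t) = 42.63·0.8945 = 38.13 mg/L.
At the second outfall, C = (89300·38.13 + 11000·573.0) / (89300 + 11000) = 96.79 mg/L.

96.8 mg/L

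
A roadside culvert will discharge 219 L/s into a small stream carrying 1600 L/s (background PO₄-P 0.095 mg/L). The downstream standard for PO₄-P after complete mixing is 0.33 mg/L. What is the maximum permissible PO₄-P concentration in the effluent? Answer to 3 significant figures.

At the limit, (Qr·Cr + Qe·Cₑ)/(Qr + Qe) = 0.33:
Cₑ = (1819·0.33 − 1600·0.09500) / 219.0 = 2.047 mg/L.

2.05 mg/L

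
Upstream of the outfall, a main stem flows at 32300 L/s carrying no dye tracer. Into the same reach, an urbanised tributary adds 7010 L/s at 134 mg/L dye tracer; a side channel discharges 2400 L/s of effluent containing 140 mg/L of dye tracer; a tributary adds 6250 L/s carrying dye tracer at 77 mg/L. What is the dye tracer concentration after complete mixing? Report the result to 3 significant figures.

36.6 mg/L

After mixing, C = (32300·0 + 7010·134.0 + 2400·140.0 + 6250·77.00) / 47960 = 1757000/47960 = 36.63 mg/L.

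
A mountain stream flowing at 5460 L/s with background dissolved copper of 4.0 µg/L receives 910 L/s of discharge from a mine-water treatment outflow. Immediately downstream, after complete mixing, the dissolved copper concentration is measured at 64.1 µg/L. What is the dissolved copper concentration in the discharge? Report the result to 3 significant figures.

425 µg/L

Mass balance: 5460·4.000 + 910.0·Cₑ = 6370·64.10
→ Cₑ = (6370·64.10 − 5460·4.000) / 910.0 = 424.7 µg/L.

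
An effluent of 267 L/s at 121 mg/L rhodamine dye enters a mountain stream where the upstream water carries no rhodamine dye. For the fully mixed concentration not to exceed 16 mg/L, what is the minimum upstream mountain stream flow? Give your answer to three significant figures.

Set C_mix = 16: (Q·0 + 267.0·121.0) / (Q + 267.0) = 16
→ Q = 267.0·(121.0 − 16)/(16 − 0) = 1752 L/s.

1750 L/s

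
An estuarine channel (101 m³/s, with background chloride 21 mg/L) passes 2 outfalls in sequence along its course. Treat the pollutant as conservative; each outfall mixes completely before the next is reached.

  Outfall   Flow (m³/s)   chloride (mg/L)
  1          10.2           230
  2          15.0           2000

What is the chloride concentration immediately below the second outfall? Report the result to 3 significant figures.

After outfall 1: Q = 101.0 + 10.20 = 111.2 m³/s; C = (101.0·21.00 + 10.20·230.0)/111.2 = 40.17 mg/L.
After outfall 2: Q = 111.2 + 15.00 = 126.2 m³/s; C = (111.2·40.17 + 15.00·2000)/126.2 = 273.1 mg/L.

273 mg/L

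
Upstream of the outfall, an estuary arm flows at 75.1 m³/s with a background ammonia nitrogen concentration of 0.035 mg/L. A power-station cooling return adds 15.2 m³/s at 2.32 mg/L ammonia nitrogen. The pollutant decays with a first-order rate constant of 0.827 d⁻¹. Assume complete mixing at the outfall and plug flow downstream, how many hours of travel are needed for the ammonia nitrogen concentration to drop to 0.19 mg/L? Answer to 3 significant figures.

Mass balance: C = (75.10·0.03500 + 15.20·2.320) / 90.30 = 37.89/90.30 = 0.4196 mg/L.
0.4196·exp(−k·t) = 0.19 → t = ln(0.4196/0.19)/k = 82780 s = 22.99 h.

23.0 h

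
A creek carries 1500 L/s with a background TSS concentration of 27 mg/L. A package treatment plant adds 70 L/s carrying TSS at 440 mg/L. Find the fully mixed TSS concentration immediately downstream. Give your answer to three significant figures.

45.4 mg/L

Mass balance: C = (1500·27.00 + 70.00·440.0) / 1570 = 71300/1570 = 45.41 mg/L.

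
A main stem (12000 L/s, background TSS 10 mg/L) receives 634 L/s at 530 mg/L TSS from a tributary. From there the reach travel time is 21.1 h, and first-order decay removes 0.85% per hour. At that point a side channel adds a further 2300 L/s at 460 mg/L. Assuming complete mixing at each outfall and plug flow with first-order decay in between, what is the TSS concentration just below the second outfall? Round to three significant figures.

96.3 mg/L

Conservation of mass: C = (12000·10.00 + 634.0·530.0) / 12630 = 456000/12630 = 36.09 mg/L; combined flow 12630 L/s.
0.85%/h lost → k = −ln(1 − 0.0085) = 0.008536 h⁻¹.
Applying C = C₀e^(−kt): 36.09 × 0.8352 = 30.15 mg/L.
Second outfall: C = (12630·30.15 + 2300·460.0)/14930 = 96.35 mg/L.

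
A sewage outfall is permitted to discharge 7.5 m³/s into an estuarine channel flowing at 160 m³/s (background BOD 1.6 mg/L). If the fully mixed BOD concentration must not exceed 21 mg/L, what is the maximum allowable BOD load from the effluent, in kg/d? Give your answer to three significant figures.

Mass balance at the limit: 160.0·1.600 + 7.500·Cₑ = 167.5·21 → Cₑ = 434.9 mg/L.
Load = 7.500 m³/s × 434.9 g/m³ × 86 400 s/d = 281800 kg/d.

282000 kg/d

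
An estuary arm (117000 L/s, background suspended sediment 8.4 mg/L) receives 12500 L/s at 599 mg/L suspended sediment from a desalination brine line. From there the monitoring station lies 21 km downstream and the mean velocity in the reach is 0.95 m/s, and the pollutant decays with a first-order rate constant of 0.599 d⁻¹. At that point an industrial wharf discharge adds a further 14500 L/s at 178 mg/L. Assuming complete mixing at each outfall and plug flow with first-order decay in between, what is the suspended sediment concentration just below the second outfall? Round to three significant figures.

68.4 mg/L

Flow-weighted average: C = (117000·8.400 + 12500·599.0) / 129500 = 8470000/129500 = 65.41 mg/L; combined flow 129500 L/s.
Travel time t = 21·1000 / 0.95 = 22110 s = 6.140 h.
First-order decay: C = 65.41·exp(−k·t) = 65.41·0.8579 = 56.11 mg/L.
Second outfall: C = (129500·56.11 + 14500·178.0)/144000 = 68.39 mg/L.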